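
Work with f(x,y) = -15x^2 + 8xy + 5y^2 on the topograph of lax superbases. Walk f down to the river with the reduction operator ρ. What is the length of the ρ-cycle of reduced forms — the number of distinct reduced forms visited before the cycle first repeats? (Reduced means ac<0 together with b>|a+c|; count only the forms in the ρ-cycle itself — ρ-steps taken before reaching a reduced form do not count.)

D = 364, ⌊√D⌋ = 19
descent: ρ → (5,12,-11)  [lands on river]
river: ρ → (-11,10,6)
river: ρ → (6,14,-7)
river: ρ → (-7,14,6)
river: ρ → (6,10,-11)
river: ρ → (-11,12,5)
river: ρ → (5,18,-2)
river: ρ → (-2,18,5)
ρ-cycle length = 8 (tail of 1 descent step not counted)

8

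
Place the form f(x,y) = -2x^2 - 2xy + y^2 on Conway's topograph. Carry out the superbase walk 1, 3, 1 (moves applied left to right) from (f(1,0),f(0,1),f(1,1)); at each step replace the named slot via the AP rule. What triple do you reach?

start (-2,1,-3) = (f(1,0),f(0,1),f(1,1))
replace slot 1: 2·(1+(-3)) − (-2) = -2 → (-2,1,-3)
replace slot 3: 2·((-2)+1) − (-3) = 1 → (-2,1,1)
replace slot 1: 2·(1+1) − (-2) = 6 → (6,1,1)

6,1,1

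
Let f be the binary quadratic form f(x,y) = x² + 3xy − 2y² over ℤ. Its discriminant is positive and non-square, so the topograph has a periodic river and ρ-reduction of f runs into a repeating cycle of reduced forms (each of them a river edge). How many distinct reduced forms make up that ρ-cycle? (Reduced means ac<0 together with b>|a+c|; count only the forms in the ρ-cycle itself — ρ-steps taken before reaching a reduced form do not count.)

D = 17, ⌊√D⌋ = 4
river: ρ → (-2,1,2)
river: ρ → (2,3,-1)
river: ρ → (-1,3,2)
river: ρ → (2,1,-2)
river: ρ → (-2,3,1)
river: ρ → (1,3,-2)
ρ-cycle length = 6 (tail of 0 descent steps not counted)

6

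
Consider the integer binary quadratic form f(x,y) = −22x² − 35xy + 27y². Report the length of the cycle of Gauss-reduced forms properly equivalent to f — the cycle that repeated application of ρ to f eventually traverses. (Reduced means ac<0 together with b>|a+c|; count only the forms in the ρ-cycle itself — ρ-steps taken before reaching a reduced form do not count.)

D = 3601, ⌊√D⌋ = 60
descent: ρ → (27,35,-22)  [lands on river]
river: ρ → (-22,53,9)
river: ρ → (9,55,-16)
river: ρ → (-16,41,30)
river: ρ → (30,19,-27)
river: ρ → (-27,35,22)
river: ρ → (22,53,-9)
river: ρ → (-9,55,16)
river: ρ → (16,41,-30)
river: ρ → (-30,19,27)
ρ-cycle length = 10 (tail of 1 descent step not counted)

10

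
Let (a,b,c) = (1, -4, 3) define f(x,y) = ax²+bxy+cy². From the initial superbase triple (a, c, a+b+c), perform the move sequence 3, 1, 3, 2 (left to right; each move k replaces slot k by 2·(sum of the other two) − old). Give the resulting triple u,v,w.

start (1,3,0) = (f(1,0),f(0,1),f(1,1))
replace slot 3: 2·(1+3) − 0 = 8 → (1,3,8)
replace slot 1: 2·(3+8) − 1 = 21 → (21,3,8)
replace slot 3: 2·(21+3) − 8 = 40 → (21,3,40)
replace slot 2: 2·(21+40) − 3 = 119 → (21,119,40)

21,119,40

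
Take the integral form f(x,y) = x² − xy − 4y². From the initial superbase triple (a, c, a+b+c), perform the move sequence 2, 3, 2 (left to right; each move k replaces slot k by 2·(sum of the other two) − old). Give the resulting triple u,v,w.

start (1,-4,-4) = (f(1,0),f(0,1),f(1,1))
replace slot 2: 2·(1+(-4)) − (-4) = -2 → (1,-2,-4)
replace slot 3: 2·(1+(-2)) − (-4) = 2 → (1,-2,2)
replace slot 2: 2·(1+2) − (-2) = 8 → (1,8,2)

1,8,2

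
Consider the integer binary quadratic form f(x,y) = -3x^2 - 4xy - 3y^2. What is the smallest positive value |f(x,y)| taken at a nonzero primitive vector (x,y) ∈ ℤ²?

translate: b→-2 (≡4 mod 6), so (3,4,3)→(3,-2,2)
flip: (3,-2,2)→(2,2,3)
reduced (well bottom): (2,2,3) with a≤c, −a<b≤a
well minimum |f| = |-2| = 2 (negative-definite)

2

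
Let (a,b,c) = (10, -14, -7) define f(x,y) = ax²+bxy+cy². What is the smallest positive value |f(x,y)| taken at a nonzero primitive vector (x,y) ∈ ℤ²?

descent: ρ → (-7,14,10)  [lands on river]
river: ρ → (10,6,-11)
river: ρ → (-11,16,5)
river: ρ → (5,14,-14)
river: ρ → (-14,14,5)
river: ρ → (5,16,-11)
river: ρ → (-11,6,10)
river: ρ → (10,14,-7)
closes: descent 1, river 8
min |a| on river = 5

5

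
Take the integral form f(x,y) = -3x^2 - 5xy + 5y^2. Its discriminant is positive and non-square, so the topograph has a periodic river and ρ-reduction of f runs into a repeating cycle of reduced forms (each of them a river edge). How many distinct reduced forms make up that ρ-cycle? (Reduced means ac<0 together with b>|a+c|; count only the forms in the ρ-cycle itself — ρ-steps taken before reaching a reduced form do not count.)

D = 85, ⌊√D⌋ = 9
descent: ρ → (5,5,-3)  [lands on river]
river: ρ → (-3,7,3)
river: ρ → (3,5,-5)
river: ρ → (-5,5,3)
river: ρ → (3,7,-3)
river: ρ → (-3,5,5)
ρ-cycle length = 6 (tail of 1 descent step not counted)

6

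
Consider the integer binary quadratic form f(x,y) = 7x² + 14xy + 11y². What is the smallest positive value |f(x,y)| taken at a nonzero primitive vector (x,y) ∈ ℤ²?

translate: b→0 (≡14 mod 14), so (7,14,11)→(7,0,4)
flip: (7,0,4)→(4,0,7)
reduced (well bottom): (4,0,7) with a≤c, −a<b≤a
well minimum = a = 4

4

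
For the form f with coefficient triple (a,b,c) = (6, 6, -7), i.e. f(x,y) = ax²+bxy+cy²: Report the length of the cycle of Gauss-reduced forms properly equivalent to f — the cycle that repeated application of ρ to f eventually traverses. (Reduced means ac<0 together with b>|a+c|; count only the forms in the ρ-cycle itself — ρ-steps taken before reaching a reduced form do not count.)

D = 204, ⌊√D⌋ = 14
river: ρ → (-7,8,5)
river: ρ → (5,12,-3)
river: ρ → (-3,12,5)
river: ρ → (5,8,-7)
river: ρ → (-7,6,6)
river: ρ → (6,6,-7)
ρ-cycle length = 6 (tail of 0 descent steps not counted)

6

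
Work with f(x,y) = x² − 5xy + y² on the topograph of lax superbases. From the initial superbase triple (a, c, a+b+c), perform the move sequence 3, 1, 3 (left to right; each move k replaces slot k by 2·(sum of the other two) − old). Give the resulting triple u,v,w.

start (1,1,-3) = (f(1,0),f(0,1),f(1,1))
replace slot 3: 2·(1+1) − (-3) = 7 → (1,1,7)
replace slot 1: 2·(1+7) − 1 = 15 → (15,1,7)
replace slot 3: 2·(15+1) − 7 = 25 → (15,1,25)

15,1,25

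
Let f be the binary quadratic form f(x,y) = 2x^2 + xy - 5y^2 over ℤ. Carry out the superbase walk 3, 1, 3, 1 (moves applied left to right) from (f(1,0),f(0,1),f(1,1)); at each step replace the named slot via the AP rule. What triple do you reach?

start (2,-5,-2) = (f(1,0),f(0,1),f(1,1))
replace slot 3: 2·(2+(-5)) − (-2) = -4 → (2,-5,-4)
replace slot 1: 2·((-5)+(-4)) − 2 = -20 → (-20,-5,-4)
replace slot 3: 2·((-20)+(-5)) − (-4) = -46 → (-20,-5,-46)
replace slot 1: 2·((-5)+(-46)) − (-20) = -82 → (-82,-5,-46)

-82,-5,-46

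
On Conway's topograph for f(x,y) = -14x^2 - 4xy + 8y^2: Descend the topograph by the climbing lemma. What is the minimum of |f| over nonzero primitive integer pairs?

descent: ρ → (8,20,-2)  [lands on river]
river: ρ → (-2,20,8)
river: ρ → (8,12,-10)
river: ρ → (-10,8,10)
river: ρ → (10,12,-8)
river: ρ → (-8,20,2)
river: ρ → (2,20,-8)
river: ρ → (-8,12,10)
river: ρ → (10,8,-10)
river: ρ → (-10,12,8)
closes: descent 1, river 10
min |a| on river = 2

2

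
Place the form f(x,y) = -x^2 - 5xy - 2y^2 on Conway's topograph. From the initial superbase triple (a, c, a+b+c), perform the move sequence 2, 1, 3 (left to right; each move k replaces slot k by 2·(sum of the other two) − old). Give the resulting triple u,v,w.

start (-1,-2,-8) = (f(1,0),f(0,1),f(1,1))
replace slot 2: 2·((-1)+(-8)) − (-2) = -16 → (-1,-16,-8)
replace slot 1: 2·((-16)+(-8)) − (-1) = -47 → (-47,-16,-8)
replace slot 3: 2·((-47)+(-16)) − (-8) = -118 → (-47,-16,-118)

-47,-16,-118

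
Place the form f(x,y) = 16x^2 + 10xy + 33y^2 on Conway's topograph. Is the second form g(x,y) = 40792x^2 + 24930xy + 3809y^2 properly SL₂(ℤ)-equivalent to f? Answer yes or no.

D₁ = -2012, D₂ = -2012
f: reduced (well bottom): (16,10,33) with a≤c, −a<b≤a
g: flip: (40792,24930,3809)→(3809,-24930,40792)
g: translate: b→-2076 (≡-24930 mod 7618), so (3809,-24930,40792)→(3809,-2076,283)
g: flip: (3809,-2076,283)→(283,2076,3809)
g: translate: b→-188 (≡2076 mod 566), so (283,2076,3809)→(283,-188,33)
g: flip: (283,-188,33)→(33,188,283)
g: translate: b→-10 (≡188 mod 66), so (33,188,283)→(33,-10,16)
g: flip: (33,-10,16)→(16,10,33)
g: reduced (well bottom): (16,10,33) with a≤c, −a<b≤a
reduced forms (16, 10, 33) vs (16, 10, 33) ⇒ equivalent

yes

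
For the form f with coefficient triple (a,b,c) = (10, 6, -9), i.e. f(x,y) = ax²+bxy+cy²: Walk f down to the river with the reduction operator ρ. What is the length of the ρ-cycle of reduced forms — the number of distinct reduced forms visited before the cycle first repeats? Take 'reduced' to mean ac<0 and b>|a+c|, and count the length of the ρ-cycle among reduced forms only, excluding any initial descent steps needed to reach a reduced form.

D = 396, ⌊√D⌋ = 19
river: ρ → (-9,12,7)
river: ρ → (7,16,-5)
river: ρ → (-5,14,10)
river: ρ → (10,6,-9)
ρ-cycle length = 4 (tail of 0 descent steps not counted)

4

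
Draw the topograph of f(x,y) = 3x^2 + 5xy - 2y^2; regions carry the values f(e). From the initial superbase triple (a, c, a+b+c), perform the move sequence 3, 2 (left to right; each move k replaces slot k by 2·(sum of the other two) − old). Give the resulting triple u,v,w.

start (3,-2,6) = (f(1,0),f(0,1),f(1,1))
replace slot 3: 2·(3+(-2)) − 6 = -4 → (3,-2,-4)
replace slot 2: 2·(3+(-4)) − (-2) = 0 → (3,0,-4)

3,0,-4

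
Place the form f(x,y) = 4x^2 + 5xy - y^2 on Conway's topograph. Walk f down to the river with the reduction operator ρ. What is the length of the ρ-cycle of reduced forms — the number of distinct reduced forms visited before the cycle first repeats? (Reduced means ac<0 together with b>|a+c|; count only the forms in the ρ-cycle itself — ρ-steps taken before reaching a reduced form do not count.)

D = 41, ⌊√D⌋ = 6
river: ρ → (-1,5,4)
river: ρ → (4,3,-2)
river: ρ → (-2,5,2)
river: ρ → (2,3,-4)
river: ρ → (-4,5,1)
river: ρ → (1,5,-4)
river: ρ → (-4,3,2)
river: ρ → (2,5,-2)
river: ρ → (-2,3,4)
river: ρ → (4,5,-1)
ρ-cycle length = 10 (tail of 0 descent steps not counted)

10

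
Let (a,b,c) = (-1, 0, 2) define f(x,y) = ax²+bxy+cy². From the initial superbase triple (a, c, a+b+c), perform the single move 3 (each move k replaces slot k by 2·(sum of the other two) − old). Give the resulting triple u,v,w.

start (-1,2,1) = (f(1,0),f(0,1),f(1,1))
replace slot 3: 2·((-1)+2) − 1 = 1 → (-1,2,1)

-1,2,1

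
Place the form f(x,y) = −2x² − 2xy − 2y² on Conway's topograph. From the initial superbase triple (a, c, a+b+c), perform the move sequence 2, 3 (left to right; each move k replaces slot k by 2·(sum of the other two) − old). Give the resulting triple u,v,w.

start (-2,-2,-6) = (f(1,0),f(0,1),f(1,1))
replace slot 2: 2·((-2)+(-6)) − (-2) = -14 → (-2,-14,-6)
replace slot 3: 2·((-2)+(-14)) − (-6) = -26 → (-2,-14,-26)

-2,-14,-26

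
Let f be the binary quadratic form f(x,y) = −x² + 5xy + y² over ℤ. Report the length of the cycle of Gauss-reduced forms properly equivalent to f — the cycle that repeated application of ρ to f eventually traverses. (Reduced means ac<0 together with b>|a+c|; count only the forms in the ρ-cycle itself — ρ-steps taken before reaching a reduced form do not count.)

D = 29, ⌊√D⌋ = 5
river: ρ → (1,5,-1)
river: ρ → (-1,5,1)
ρ-cycle length = 2 (tail of 0 descent steps not counted)

2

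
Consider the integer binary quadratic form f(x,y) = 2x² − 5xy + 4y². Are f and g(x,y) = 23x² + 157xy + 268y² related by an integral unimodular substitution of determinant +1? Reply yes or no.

D₁ = -7, D₂ = -7
f: translate: b→-1 (≡-5 mod 4), so (2,-5,4)→(2,-1,1)
f: flip: (2,-1,1)→(1,1,2)
f: reduced (well bottom): (1,1,2) with a≤c, −a<b≤a
g: translate: b→19 (≡157 mod 46), so (23,157,268)→(23,19,4)
g: flip: (23,19,4)→(4,-19,23)
g: translate: b→-3 (≡-19 mod 8), so (4,-19,23)→(4,-3,1)
g: flip: (4,-3,1)→(1,3,4)
g: translate: b→1 (≡3 mod 2), so (1,3,4)→(1,1,2)
g: reduced (well bottom): (1,1,2) with a≤c, −a<b≤a
reduced forms (1, 1, 2) vs (1, 1, 2) ⇒ equivalent

yes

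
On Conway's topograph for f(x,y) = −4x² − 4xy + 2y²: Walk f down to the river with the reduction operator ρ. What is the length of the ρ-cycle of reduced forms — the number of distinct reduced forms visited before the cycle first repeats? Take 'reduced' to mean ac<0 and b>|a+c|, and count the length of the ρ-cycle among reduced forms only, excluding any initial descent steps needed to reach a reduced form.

D = 48, ⌊√D⌋ = 6
descent: ρ → (2,4,-4)  [lands on river]
river: ρ → (-4,4,2)
ρ-cycle length = 2 (tail of 1 descent step not counted)

2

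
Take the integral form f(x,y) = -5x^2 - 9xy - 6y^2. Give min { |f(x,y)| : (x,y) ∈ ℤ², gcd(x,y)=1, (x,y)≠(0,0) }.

translate: b→-1 (≡9 mod 10), so (5,9,6)→(5,-1,2)
flip: (5,-1,2)→(2,1,5)
reduced (well bottom): (2,1,5) with a≤c, −a<b≤a
well minimum |f| = |-2| = 2 (negative-definite)

2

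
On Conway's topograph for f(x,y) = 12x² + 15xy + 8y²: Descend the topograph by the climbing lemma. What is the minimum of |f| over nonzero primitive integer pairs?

translate: b→-9 (≡15 mod 24), so (12,15,8)→(12,-9,5)
flip: (12,-9,5)→(5,9,12)
translate: b→-1 (≡9 mod 10), so (5,9,12)→(5,-1,8)
reduced (well bottom): (5,-1,8) with a≤c, −a<b≤a
well minimum = a = 5

5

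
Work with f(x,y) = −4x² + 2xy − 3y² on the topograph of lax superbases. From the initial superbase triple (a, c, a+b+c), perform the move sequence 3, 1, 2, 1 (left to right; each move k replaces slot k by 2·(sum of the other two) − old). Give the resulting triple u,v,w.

start (-4,-3,-5) = (f(1,0),f(0,1),f(1,1))
replace slot 3: 2·((-4)+(-3)) − (-5) = -9 → (-4,-3,-9)
replace slot 1: 2·((-3)+(-9)) − (-4) = -20 → (-20,-3,-9)
replace slot 2: 2·((-20)+(-9)) − (-3) = -55 → (-20,-55,-9)
replace slot 1: 2·((-55)+(-9)) − (-20) = -108 → (-108,-55,-9)

-108,-55,-9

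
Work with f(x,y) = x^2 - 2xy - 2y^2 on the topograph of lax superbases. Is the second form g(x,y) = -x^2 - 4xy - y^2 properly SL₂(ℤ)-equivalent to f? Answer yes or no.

D₁ = 12, D₂ = 12
river cycle of f (length 2): (-2, 2, 1), (1, 2, -2)
river cycle of g (length 2): (-1, 2, 2), (2, 2, -1)
cycles differ ⇒ inequivalent

no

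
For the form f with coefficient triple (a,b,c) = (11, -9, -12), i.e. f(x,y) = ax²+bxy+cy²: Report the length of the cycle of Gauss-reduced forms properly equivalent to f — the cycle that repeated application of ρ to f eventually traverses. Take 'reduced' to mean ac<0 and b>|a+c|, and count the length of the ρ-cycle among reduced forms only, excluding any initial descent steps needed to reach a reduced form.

D = 609, ⌊√D⌋ = 24
descent: ρ → (-12,9,11)  [lands on river]
river: ρ → (11,13,-10)
river: ρ → (-10,7,14)
river: ρ → (14,21,-3)
river: ρ → (-3,21,14)
river: ρ → (14,7,-10)
river: ρ → (-10,13,11)
river: ρ → (11,9,-12)
river: ρ → (-12,15,8)
river: ρ → (8,17,-10)
river: ρ → (-10,23,2)
river: ρ → (2,21,-21)
river: ρ → (-21,21,2)
river: ρ → (2,23,-10)
river: ρ → (-10,17,8)
river: ρ → (8,15,-12)
ρ-cycle length = 16 (tail of 1 descent step not counted)

16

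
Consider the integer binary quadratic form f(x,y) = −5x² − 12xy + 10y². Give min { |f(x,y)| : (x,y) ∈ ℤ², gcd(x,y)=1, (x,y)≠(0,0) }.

descent: ρ → (10,12,-5)  [lands on river]
river: ρ → (-5,18,1)
river: ρ → (1,18,-5)
river: ρ → (-5,12,10)
river: ρ → (10,8,-7)
river: ρ → (-7,6,11)
river: ρ → (11,16,-2)
river: ρ → (-2,16,11)
river: ρ → (11,6,-7)
river: ρ → (-7,8,10)
closes: descent 1, river 10
min |a| on river = 1

1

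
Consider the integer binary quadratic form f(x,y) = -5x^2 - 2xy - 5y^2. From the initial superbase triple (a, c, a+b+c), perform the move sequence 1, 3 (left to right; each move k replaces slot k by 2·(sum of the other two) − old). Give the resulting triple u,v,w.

start (-5,-5,-12) = (f(1,0),f(0,1),f(1,1))
replace slot 1: 2·((-5)+(-12)) − (-5) = -29 → (-29,-5,-12)
replace slot 3: 2·((-29)+(-5)) − (-12) = -56 → (-29,-5,-56)

-29,-5,-56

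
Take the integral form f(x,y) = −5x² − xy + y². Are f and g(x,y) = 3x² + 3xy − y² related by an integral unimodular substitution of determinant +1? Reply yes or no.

D₁ = 21, D₂ = 21
river cycle of f (length 2): (1, 3, -3), (-3, 3, 1)
river cycle of g (length 2): (-1, 3, 3), (3, 3, -1)
cycles differ ⇒ inequivalent

no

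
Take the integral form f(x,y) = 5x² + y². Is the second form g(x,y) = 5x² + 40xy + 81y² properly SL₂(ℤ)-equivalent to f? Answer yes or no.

D₁ = -20, D₂ = -20
f: flip: (5,0,1)→(1,0,5)
f: reduced (well bottom): (1,0,5) with a≤c, −a<b≤a
g: translate: b→0 (≡40 mod 10), so (5,40,81)→(5,0,1)
g: flip: (5,0,1)→(1,0,5)
g: reduced (well bottom): (1,0,5) with a≤c, −a<b≤a
reduced forms (1, 0, 5) vs (1, 0, 5) ⇒ equivalent

yes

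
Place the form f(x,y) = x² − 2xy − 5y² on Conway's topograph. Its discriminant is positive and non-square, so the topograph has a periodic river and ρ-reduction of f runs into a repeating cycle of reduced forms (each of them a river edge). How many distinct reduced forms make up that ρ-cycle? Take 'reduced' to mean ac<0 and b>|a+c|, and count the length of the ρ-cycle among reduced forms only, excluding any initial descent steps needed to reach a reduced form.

D = 24, ⌊√D⌋ = 4
descent: ρ → (-5,2,1)
descent: ρ → (1,4,-2)  [lands on river]
river: ρ → (-2,4,1)
ρ-cycle length = 2 (tail of 2 descent steps not counted)

2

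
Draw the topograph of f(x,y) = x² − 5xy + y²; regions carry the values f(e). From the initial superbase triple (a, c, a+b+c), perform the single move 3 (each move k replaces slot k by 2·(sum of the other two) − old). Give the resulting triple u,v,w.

start (1,1,-3) = (f(1,0),f(0,1),f(1,1))
replace slot 3: 2·(1+1) − (-3) = 7 → (1,1,7)

1,1,7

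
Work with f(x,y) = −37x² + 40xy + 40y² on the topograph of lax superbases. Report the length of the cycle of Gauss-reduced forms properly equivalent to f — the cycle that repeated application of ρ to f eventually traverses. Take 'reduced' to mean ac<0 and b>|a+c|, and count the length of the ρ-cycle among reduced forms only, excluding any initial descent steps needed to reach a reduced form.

D = 7520, ⌊√D⌋ = 86
river: ρ → (40,40,-37)
river: ρ → (-37,34,43)
river: ρ → (43,52,-28)
river: ρ → (-28,60,35)
river: ρ → (35,80,-8)
river: ρ → (-8,80,35)
river: ρ → (35,60,-28)
river: ρ → (-28,52,43)
river: ρ → (43,34,-37)
river: ρ → (-37,40,40)
ρ-cycle length = 10 (tail of 0 descent steps not counted)

10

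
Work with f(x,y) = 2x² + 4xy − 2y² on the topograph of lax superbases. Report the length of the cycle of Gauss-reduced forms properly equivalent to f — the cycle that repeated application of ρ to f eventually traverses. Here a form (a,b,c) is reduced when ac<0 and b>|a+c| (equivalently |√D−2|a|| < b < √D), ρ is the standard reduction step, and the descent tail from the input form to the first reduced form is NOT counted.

D = 32, ⌊√D⌋ = 5
river: ρ → (-2,4,2)
river: ρ → (2,4,-2)
ρ-cycle length = 2 (tail of 0 descent steps not counted)

2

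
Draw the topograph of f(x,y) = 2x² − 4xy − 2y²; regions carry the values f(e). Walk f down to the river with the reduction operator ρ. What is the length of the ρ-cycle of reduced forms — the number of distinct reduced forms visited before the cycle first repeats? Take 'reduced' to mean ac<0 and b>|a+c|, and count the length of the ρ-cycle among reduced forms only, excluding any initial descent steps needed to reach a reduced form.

D = 32, ⌊√D⌋ = 5
descent: ρ → (-2,4,2)  [lands on river]
river: ρ → (2,4,-2)
ρ-cycle length = 2 (tail of 1 descent step not counted)

2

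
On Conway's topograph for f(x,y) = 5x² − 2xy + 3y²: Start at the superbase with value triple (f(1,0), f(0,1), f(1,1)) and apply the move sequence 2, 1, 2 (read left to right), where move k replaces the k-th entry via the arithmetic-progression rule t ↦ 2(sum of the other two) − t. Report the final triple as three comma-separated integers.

start (5,3,6) = (f(1,0),f(0,1),f(1,1))
replace slot 2: 2·(5+6) − 3 = 19 → (5,19,6)
replace slot 1: 2·(19+6) − 5 = 45 → (45,19,6)
replace slot 2: 2·(45+6) − 19 = 83 → (45,83,6)

45,83,6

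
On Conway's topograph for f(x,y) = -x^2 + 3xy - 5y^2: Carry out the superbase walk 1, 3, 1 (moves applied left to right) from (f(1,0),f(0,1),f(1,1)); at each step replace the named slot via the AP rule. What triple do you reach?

start (-1,-5,-3) = (f(1,0),f(0,1),f(1,1))
replace slot 1: 2·((-5)+(-3)) − (-1) = -15 → (-15,-5,-3)
replace slot 3: 2·((-15)+(-5)) − (-3) = -37 → (-15,-5,-37)
replace slot 1: 2·((-5)+(-37)) − (-15) = -69 → (-69,-5,-37)

-69,-5,-37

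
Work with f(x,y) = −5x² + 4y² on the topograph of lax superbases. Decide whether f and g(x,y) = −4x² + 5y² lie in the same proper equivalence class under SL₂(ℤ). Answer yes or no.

D₁ = 80, D₂ = 80
river cycle of f (length 2): (4, 8, -1), (-1, 8, 4)
river cycle of g (length 2): (-4, 8, 1), (1, 8, -4)
cycles differ ⇒ inequivalent

no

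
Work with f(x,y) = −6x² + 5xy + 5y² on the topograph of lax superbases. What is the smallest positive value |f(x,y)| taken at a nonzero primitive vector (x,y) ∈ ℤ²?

river: ρ → (5,5,-6)
river: ρ → (-6,7,4)
river: ρ → (4,9,-4)
river: ρ → (-4,7,6)
river: ρ → (6,5,-5)
river: ρ → (-5,5,6)
river: ρ → (6,7,-4)
river: ρ → (-4,9,4)
river: ρ → (4,7,-6)
river: ρ → (-6,5,5)
closes: descent 0, river 10
min |a| on river = 4

4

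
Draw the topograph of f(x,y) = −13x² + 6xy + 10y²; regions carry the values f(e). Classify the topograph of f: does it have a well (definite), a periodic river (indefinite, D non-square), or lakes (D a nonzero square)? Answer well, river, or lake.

D = b²−4ac = 6² − 4·(-13)·10 = 556
D > 0 non-square ⇒ indefinite ⇒ periodic river

river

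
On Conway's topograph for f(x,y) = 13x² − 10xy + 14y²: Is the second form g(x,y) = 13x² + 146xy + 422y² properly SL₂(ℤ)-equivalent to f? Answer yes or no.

D₁ = -628, D₂ = -628
f: reduced (well bottom): (13,-10,14) with a≤c, −a<b≤a
g: translate: b→-10 (≡146 mod 26), so (13,146,422)→(13,-10,14)
g: reduced (well bottom): (13,-10,14) with a≤c, −a<b≤a
reduced forms (13, -10, 14) vs (13, -10, 14) ⇒ equivalent

yes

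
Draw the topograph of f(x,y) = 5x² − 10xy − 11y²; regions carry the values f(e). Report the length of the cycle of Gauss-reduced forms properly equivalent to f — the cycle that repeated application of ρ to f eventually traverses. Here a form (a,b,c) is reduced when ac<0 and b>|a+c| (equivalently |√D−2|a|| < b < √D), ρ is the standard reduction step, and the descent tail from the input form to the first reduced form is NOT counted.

D = 320, ⌊√D⌋ = 17
descent: ρ → (-11,10,5)  [lands on river]
river: ρ → (5,10,-11)
river: ρ → (-11,12,4)
river: ρ → (4,12,-11)
ρ-cycle length = 4 (tail of 1 descent step not counted)

4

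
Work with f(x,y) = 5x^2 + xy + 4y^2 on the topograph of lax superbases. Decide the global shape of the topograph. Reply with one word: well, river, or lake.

D = b²−4ac = 1² − 4·5·4 = -79
D < 0 ⇒ definite ⇒ every region one sign ⇒ single well

well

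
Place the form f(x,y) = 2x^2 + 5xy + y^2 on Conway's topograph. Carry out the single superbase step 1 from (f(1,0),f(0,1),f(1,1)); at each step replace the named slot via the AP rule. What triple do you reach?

start (2,1,8) = (f(1,0),f(0,1),f(1,1))
replace slot 1: 2·(1+8) − 2 = 16 → (16,1,8)

16,1,8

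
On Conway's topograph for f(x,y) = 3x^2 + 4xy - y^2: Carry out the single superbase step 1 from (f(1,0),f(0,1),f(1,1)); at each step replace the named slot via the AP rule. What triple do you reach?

start (3,-1,6) = (f(1,0),f(0,1),f(1,1))
replace slot 1: 2·((-1)+6) − 3 = 7 → (7,-1,6)

7,-1,6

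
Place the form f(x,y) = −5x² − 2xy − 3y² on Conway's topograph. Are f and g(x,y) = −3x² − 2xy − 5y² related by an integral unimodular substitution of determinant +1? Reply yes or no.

D₁ = -56, D₂ = -56
f is negative-definite; reduce −f:
−f: flip: (5,2,3)→(3,-2,5)
−f: reduced (well bottom): (3,-2,5) with a≤c, −a<b≤a
flip sign back: reduced form of f is (-3,2,-5)
g is negative-definite; reduce −g:
−g: reduced (well bottom): (3,2,5) with a≤c, −a<b≤a
flip sign back: reduced form of g is (-3,-2,-5)
reduced forms (-3, 2, -5) vs (-3, -2, -5) ⇒ inequivalent

no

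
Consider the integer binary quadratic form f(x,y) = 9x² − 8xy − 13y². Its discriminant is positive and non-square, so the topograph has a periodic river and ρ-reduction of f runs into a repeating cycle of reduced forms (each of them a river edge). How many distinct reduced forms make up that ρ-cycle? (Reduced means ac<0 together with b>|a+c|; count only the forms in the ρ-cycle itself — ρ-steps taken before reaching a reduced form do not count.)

D = 532, ⌊√D⌋ = 23
descent: ρ → (-13,8,9)  [lands on river]
river: ρ → (9,10,-12)
river: ρ → (-12,14,7)
river: ρ → (7,14,-12)
river: ρ → (-12,10,9)
river: ρ → (9,8,-13)
river: ρ → (-13,18,4)
river: ρ → (4,22,-3)
river: ρ → (-3,20,11)
river: ρ → (11,2,-12)
river: ρ → (-12,22,1)
river: ρ → (1,22,-12)
river: ρ → (-12,2,11)
river: ρ → (11,20,-3)
river: ρ → (-3,22,4)
river: ρ → (4,18,-13)
ρ-cycle length = 16 (tail of 1 descent step not counted)

16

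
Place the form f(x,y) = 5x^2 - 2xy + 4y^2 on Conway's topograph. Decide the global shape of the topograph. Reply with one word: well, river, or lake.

D = b²−4ac = (-2)² − 4·5·4 = -76
D < 0 ⇒ definite ⇒ every region one sign ⇒ single well

well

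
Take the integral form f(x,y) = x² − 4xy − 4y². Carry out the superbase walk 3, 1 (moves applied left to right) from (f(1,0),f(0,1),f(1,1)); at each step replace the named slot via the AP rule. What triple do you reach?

start (1,-4,-7) = (f(1,0),f(0,1),f(1,1))
replace slot 3: 2·(1+(-4)) − (-7) = 1 → (1,-4,1)
replace slot 1: 2·((-4)+1) − 1 = -7 → (-7,-4,1)

-7,-4,1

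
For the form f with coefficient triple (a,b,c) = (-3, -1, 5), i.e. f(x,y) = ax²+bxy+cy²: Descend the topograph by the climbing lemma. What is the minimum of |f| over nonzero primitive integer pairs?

descent: ρ → (5,1,-3)
descent: ρ → (-3,5,3)  [lands on river]
river: ρ → (3,7,-1)
river: ρ → (-1,7,3)
river: ρ → (3,5,-3)
river: ρ → (-3,7,1)
river: ρ → (1,7,-3)
closes: descent 2, river 6
min |a| on river = 1

1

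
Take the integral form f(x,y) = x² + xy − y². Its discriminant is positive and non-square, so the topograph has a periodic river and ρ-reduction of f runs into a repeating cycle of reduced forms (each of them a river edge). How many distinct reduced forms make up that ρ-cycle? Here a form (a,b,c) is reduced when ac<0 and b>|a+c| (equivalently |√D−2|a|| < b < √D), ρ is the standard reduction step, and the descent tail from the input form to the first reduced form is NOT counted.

D = 5, ⌊√D⌋ = 2
river: ρ → (-1,1,1)
river: ρ → (1,1,-1)
ρ-cycle length = 2 (tail of 0 descent steps not counted)

2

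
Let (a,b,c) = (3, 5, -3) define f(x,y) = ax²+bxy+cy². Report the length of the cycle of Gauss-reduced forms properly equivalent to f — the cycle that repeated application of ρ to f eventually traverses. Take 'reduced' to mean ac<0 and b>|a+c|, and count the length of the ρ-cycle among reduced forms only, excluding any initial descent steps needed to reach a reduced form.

D = 61, ⌊√D⌋ = 7
river: ρ → (-3,7,1)
river: ρ → (1,7,-3)
river: ρ → (-3,5,3)
river: ρ → (3,7,-1)
river: ρ → (-1,7,3)
river: ρ → (3,5,-3)
ρ-cycle length = 6 (tail of 0 descent steps not counted)

6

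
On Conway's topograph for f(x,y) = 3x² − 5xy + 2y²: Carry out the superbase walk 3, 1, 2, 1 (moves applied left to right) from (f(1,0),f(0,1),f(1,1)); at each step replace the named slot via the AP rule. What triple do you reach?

start (3,2,0) = (f(1,0),f(0,1),f(1,1))
replace slot 3: 2·(3+2) − 0 = 10 → (3,2,10)
replace slot 1: 2·(2+10) − 3 = 21 → (21,2,10)
replace slot 2: 2·(21+10) − 2 = 60 → (21,60,10)
replace slot 1: 2·(60+10) − 21 = 119 → (119,60,10)

119,60,10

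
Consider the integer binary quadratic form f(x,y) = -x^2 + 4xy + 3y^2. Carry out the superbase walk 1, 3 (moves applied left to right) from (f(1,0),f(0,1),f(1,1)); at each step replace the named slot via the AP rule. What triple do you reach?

start (-1,3,6) = (f(1,0),f(0,1),f(1,1))
replace slot 1: 2·(3+6) − (-1) = 19 → (19,3,6)
replace slot 3: 2·(19+3) − 6 = 38 → (19,3,38)

19,3,38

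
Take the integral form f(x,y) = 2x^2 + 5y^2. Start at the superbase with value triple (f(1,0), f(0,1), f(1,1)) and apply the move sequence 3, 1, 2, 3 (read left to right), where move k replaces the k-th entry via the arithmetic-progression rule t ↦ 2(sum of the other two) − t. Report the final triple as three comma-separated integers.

start (2,5,7) = (f(1,0),f(0,1),f(1,1))
replace slot 3: 2·(2+5) − 7 = 7 → (2,5,7)
replace slot 1: 2·(5+7) − 2 = 22 → (22,5,7)
replace slot 2: 2·(22+7) − 5 = 53 → (22,53,7)
replace slot 3: 2·(22+53) − 7 = 143 → (22,53,143)

22,53,143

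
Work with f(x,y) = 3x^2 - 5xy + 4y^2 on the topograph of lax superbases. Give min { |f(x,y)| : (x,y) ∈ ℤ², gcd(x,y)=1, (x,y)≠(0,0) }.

translate: b→1 (≡-5 mod 6), so (3,-5,4)→(3,1,2)
flip: (3,1,2)→(2,-1,3)
reduced (well bottom): (2,-1,3) with a≤c, −a<b≤a
well minimum = a = 2

2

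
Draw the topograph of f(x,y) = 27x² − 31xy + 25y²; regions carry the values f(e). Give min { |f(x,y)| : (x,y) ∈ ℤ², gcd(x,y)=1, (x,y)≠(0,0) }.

translate: b→23 (≡-31 mod 54), so (27,-31,25)→(27,23,21)
flip: (27,23,21)→(21,-23,27)
translate: b→19 (≡-23 mod 42), so (21,-23,27)→(21,19,25)
reduced (well bottom): (21,19,25) with a≤c, −a<b≤a
well minimum = a = 21

21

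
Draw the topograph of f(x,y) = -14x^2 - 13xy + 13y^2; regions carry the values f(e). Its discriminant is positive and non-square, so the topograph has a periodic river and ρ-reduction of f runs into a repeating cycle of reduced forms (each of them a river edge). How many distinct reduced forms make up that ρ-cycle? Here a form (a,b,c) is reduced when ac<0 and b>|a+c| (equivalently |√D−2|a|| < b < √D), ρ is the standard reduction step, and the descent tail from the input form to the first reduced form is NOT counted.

D = 897, ⌊√D⌋ = 29
descent: ρ → (13,13,-14)  [lands on river]
river: ρ → (-14,15,12)
river: ρ → (12,9,-17)
river: ρ → (-17,25,4)
river: ρ → (4,23,-23)
river: ρ → (-23,23,4)
river: ρ → (4,25,-17)
river: ρ → (-17,9,12)
river: ρ → (12,15,-14)
river: ρ → (-14,13,13)
ρ-cycle length = 10 (tail of 1 descent step not counted)

10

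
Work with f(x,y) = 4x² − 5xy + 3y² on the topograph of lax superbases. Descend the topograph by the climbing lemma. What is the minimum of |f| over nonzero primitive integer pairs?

translate: b→3 (≡-5 mod 8), so (4,-5,3)→(4,3,2)
flip: (4,3,2)→(2,-3,4)
translate: b→1 (≡-3 mod 4), so (2,-3,4)→(2,1,3)
reduced (well bottom): (2,1,3) with a≤c, −a<b≤a
well minimum = a = 2

2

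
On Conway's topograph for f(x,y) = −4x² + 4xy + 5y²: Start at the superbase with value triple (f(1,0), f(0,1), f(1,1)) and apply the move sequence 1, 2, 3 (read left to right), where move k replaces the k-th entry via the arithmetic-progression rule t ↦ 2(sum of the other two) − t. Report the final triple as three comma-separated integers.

start (-4,5,5) = (f(1,0),f(0,1),f(1,1))
replace slot 1: 2·(5+5) − (-4) = 24 → (24,5,5)
replace slot 2: 2·(24+5) − 5 = 53 → (24,53,5)
replace slot 3: 2·(24+53) − 5 = 149 → (24,53,149)

24,53,149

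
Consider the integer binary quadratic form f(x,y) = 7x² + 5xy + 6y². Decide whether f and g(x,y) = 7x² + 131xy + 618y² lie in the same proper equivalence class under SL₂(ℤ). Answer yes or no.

D₁ = -143, D₂ = -143
f: flip: (7,5,6)→(6,-5,7)
f: reduced (well bottom): (6,-5,7) with a≤c, −a<b≤a
g: translate: b→5 (≡131 mod 14), so (7,131,618)→(7,5,6)
g: flip: (7,5,6)→(6,-5,7)
g: reduced (well bottom): (6,-5,7) with a≤c, −a<b≤a
reduced forms (6, -5, 7) vs (6, -5, 7) ⇒ equivalent

yes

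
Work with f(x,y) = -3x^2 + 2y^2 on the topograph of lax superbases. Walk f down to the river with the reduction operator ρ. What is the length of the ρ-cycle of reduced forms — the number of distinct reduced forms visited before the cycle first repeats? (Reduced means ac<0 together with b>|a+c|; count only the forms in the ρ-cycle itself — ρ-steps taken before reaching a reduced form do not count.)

D = 24, ⌊√D⌋ = 4
descent: ρ → (2,4,-1)  [lands on river]
river: ρ → (-1,4,2)
ρ-cycle length = 2 (tail of 1 descent step not counted)

2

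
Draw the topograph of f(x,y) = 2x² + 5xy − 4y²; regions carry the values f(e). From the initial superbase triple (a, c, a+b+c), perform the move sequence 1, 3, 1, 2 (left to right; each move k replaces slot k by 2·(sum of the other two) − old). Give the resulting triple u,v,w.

start (2,-4,3) = (f(1,0),f(0,1),f(1,1))
replace slot 1: 2·((-4)+3) − 2 = -4 → (-4,-4,3)
replace slot 3: 2·((-4)+(-4)) − 3 = -19 → (-4,-4,-19)
replace slot 1: 2·((-4)+(-19)) − (-4) = -42 → (-42,-4,-19)
replace slot 2: 2·((-42)+(-19)) − (-4) = -118 → (-42,-118,-19)

-42,-118,-19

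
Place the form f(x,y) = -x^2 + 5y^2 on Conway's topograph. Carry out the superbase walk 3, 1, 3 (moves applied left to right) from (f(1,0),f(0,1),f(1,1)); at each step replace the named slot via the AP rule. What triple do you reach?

start (-1,5,4) = (f(1,0),f(0,1),f(1,1))
replace slot 3: 2·((-1)+5) − 4 = 4 → (-1,5,4)
replace slot 1: 2·(5+4) − (-1) = 19 → (19,5,4)
replace slot 3: 2·(19+5) − 4 = 44 → (19,5,44)

19,5,44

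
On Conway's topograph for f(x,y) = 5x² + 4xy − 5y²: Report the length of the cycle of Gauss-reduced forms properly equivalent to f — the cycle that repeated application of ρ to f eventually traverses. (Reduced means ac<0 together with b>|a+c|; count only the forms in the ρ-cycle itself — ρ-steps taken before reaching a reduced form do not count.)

D = 116, ⌊√D⌋ = 10
river: ρ → (-5,6,4)
river: ρ → (4,10,-1)
river: ρ → (-1,10,4)
river: ρ → (4,6,-5)
river: ρ → (-5,4,5)
river: ρ → (5,6,-4)
river: ρ → (-4,10,1)
river: ρ → (1,10,-4)
river: ρ → (-4,6,5)
river: ρ → (5,4,-5)
ρ-cycle length = 10 (tail of 0 descent steps not counted)

10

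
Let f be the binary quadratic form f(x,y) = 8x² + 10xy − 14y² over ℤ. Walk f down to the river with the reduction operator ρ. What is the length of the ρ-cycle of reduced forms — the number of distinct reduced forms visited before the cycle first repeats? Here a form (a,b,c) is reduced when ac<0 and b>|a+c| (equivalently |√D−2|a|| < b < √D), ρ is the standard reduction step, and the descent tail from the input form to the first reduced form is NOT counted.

D = 548, ⌊√D⌋ = 23
river: ρ → (-14,18,4)
river: ρ → (4,22,-4)
river: ρ → (-4,18,14)
river: ρ → (14,10,-8)
river: ρ → (-8,22,2)
river: ρ → (2,22,-8)
river: ρ → (-8,10,14)
river: ρ → (14,18,-4)
river: ρ → (-4,22,4)
river: ρ → (4,18,-14)
river: ρ → (-14,10,8)
river: ρ → (8,22,-2)
river: ρ → (-2,22,8)
river: ρ → (8,10,-14)
ρ-cycle length = 14 (tail of 0 descent steps not counted)

14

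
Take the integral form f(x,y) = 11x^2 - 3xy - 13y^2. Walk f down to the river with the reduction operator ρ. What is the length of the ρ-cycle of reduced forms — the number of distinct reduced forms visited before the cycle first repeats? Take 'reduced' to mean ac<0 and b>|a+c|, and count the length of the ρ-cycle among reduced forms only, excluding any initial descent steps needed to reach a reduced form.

D = 581, ⌊√D⌋ = 24
descent: ρ → (-13,3,11)  [lands on river]
river: ρ → (11,19,-5)
river: ρ → (-5,21,7)
river: ρ → (7,21,-5)
river: ρ → (-5,19,11)
river: ρ → (11,3,-13)
river: ρ → (-13,23,1)
river: ρ → (1,23,-13)
ρ-cycle length = 8 (tail of 1 descent step not counted)

8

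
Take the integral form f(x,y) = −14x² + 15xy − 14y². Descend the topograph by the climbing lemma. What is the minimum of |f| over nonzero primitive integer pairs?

translate: b→13 (≡-15 mod 28), so (14,-15,14)→(14,13,13)
flip: (14,13,13)→(13,-13,14)
translate: b→13 (≡-13 mod 26), so (13,-13,14)→(13,13,14)
reduced (well bottom): (13,13,14) with a≤c, −a<b≤a
well minimum |f| = |-13| = 13 (negative-definite)

13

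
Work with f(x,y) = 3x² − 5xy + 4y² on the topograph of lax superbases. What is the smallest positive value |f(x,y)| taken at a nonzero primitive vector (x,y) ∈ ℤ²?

translate: b→1 (≡-5 mod 6), so (3,-5,4)→(3,1,2)
flip: (3,1,2)→(2,-1,3)
reduced (well bottom): (2,-1,3) with a≤c, −a<b≤a
well minimum = a = 2

2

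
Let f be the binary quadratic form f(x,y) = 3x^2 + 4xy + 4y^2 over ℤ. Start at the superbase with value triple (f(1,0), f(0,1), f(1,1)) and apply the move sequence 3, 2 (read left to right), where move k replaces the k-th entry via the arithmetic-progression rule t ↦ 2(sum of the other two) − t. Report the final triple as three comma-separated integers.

start (3,4,11) = (f(1,0),f(0,1),f(1,1))
replace slot 3: 2·(3+4) − 11 = 3 → (3,4,3)
replace slot 2: 2·(3+3) − 4 = 8 → (3,8,3)

3,8,3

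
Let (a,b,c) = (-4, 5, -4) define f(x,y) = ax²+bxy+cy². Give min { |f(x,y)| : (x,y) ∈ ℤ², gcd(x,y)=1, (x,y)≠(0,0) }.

translate: b→3 (≡-5 mod 8), so (4,-5,4)→(4,3,3)
flip: (4,3,3)→(3,-3,4)
translate: b→3 (≡-3 mod 6), so (3,-3,4)→(3,3,4)
reduced (well bottom): (3,3,4) with a≤c, −a<b≤a
well minimum |f| = |-3| = 3 (negative-definite)

3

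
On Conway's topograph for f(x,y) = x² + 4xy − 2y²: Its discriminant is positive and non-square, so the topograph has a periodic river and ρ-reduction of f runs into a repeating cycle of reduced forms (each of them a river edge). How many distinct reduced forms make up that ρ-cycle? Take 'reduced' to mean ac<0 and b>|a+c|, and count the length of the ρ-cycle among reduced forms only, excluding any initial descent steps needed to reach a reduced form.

D = 24, ⌊√D⌋ = 4
river: ρ → (-2,4,1)
river: ρ → (1,4,-2)
ρ-cycle length = 2 (tail of 0 descent steps not counted)

2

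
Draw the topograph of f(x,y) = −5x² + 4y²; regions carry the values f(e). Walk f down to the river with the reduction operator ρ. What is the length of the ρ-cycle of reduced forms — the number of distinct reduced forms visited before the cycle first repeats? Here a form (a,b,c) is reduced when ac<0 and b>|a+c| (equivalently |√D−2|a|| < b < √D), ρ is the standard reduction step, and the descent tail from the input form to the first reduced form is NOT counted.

D = 80, ⌊√D⌋ = 8
descent: ρ → (4,8,-1)  [lands on river]
river: ρ → (-1,8,4)
ρ-cycle length = 2 (tail of 1 descent step not counted)

2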